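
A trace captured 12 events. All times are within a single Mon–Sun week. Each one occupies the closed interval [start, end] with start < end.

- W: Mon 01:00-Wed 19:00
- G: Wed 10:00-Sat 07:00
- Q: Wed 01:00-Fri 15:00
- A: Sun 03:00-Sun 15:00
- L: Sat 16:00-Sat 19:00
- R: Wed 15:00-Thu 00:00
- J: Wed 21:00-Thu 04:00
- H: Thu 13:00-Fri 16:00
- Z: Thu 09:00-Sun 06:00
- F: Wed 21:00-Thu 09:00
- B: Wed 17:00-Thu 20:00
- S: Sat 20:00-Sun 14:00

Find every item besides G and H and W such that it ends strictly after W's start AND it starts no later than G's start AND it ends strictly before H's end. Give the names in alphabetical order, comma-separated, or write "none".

Conditions: its end is strictly after W's start (X.end > Mon 01:00) AND its start is no later than G's start (X.start <= Wed 10:00) AND its end is strictly before H's end (X.end < Fri 16:00).
A: end Sun 15:00 > Mon 01:00? ✓; start Sun 03:00 <= Wed 10:00? ✗; end Sun 15:00 < Fri 16:00? ✗ → no.
B: end Thu 20:00 > Mon 01:00? ✓; start Wed 17:00 <= Wed 10:00? ✗; end Thu 20:00 < Fri 16:00? ✓ → no.
F: end Thu 09:00 > Mon 01:00? ✓; start Wed 21:00 <= Wed 10:00? ✗; end Thu 09:00 < Fri 16:00? ✓ → no.
J: end Thu 04:00 > Mon 01:00? ✓; start Wed 21:00 <= Wed 10:00? ✗; end Thu 04:00 < Fri 16:00? ✓ → no.
L: end Sat 19:00 > Mon 01:00? ✓; start Sat 16:00 <= Wed 10:00? ✗; end Sat 19:00 < Fri 16:00? ✗ → no.
Q: end Fri 15:00 > Mon 01:00? ✓; start Wed 01:00 <= Wed 10:00? ✓; end Fri 15:00 < Fri 16:00? ✓ → yes.
R: end Thu 00:00 > Mon 01:00? ✓; start Wed 15:00 <= Wed 10:00? ✗; end Thu 00:00 < Fri 16:00? ✓ → no.
S: end Sun 14:00 > Mon 01:00? ✓; start Sat 20:00 <= Wed 10:00? ✗; end Sun 14:00 < Fri 16:00? ✗ → no.
Z: end Sun 06:00 > Mon 01:00? ✓; start Thu 09:00 <= Wed 10:00? ✗; end Sun 06:00 < Fri 16:00? ✗ → no.
Result: Q.

Q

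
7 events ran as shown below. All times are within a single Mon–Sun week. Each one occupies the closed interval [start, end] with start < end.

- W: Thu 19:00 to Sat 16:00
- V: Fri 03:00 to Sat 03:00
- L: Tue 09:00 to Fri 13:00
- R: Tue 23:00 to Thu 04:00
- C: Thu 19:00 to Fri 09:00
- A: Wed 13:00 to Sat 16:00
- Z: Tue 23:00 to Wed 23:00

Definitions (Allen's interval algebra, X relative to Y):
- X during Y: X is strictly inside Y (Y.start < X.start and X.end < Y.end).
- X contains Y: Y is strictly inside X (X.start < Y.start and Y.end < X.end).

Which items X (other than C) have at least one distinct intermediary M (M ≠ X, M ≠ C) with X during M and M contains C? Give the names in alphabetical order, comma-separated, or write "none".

R, V, Z

Target C = [Thu 19:00, Fri 09:00].
Intermediaries M with M contains C: A, L.
Via A — items with X during A: V.
Via L — items with X during L: R, Z.
Union: R, V, Z.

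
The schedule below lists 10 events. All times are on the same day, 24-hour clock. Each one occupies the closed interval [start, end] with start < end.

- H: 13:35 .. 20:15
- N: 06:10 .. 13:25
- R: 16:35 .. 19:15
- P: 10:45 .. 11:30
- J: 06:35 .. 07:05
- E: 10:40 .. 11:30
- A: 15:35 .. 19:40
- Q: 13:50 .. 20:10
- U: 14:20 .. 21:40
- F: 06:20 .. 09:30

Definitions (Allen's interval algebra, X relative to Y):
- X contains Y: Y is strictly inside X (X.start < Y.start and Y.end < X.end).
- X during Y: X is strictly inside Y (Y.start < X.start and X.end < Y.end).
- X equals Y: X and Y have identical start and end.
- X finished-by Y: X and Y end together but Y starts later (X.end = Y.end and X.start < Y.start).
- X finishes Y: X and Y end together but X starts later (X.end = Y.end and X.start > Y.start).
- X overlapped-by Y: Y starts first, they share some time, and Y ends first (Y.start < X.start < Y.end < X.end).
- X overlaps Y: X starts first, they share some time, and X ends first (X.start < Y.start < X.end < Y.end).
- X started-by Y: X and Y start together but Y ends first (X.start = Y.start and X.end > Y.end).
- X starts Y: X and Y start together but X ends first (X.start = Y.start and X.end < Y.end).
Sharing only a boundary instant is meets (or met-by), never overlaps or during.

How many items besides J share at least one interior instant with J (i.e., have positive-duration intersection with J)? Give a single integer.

Target J = [06:35, 07:05].
A [15:35, 19:40] → after → no.
E [10:40, 11:30] → after → no.
F [06:20, 09:30] → contains → counts.
H [13:35, 20:15] → after → no.
N [06:10, 13:25] → contains → counts.
P [10:45, 11:30] → after → no.
Q [13:50, 20:10] → after → no.
R [16:35, 19:15] → after → no.
U [14:20, 21:40] → after → no.
Total: 2.

2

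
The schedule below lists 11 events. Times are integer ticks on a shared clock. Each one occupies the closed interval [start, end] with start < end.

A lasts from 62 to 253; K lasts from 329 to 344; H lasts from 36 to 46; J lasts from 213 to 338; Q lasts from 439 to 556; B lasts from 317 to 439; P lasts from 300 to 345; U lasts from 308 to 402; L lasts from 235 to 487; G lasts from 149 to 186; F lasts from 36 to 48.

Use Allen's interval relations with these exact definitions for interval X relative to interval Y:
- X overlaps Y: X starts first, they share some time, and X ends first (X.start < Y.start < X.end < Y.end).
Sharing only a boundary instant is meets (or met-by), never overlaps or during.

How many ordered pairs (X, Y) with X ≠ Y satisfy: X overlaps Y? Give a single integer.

Checking all 110 ordered pairs for relation 'overlaps'; matching pairs in alphabetical order:
(A, J): A overlaps J ✓
(A, L): A overlaps L ✓
(J, B): J overlaps B ✓
(J, K): J overlaps K ✓
(J, L): J overlaps L ✓
(J, P): J overlaps P ✓
(J, U): J overlaps U ✓
(L, Q): L overlaps Q ✓
(P, B): P overlaps B ✓
(P, U): P overlaps U ✓
(U, B): U overlaps B ✓
Count: 11.

11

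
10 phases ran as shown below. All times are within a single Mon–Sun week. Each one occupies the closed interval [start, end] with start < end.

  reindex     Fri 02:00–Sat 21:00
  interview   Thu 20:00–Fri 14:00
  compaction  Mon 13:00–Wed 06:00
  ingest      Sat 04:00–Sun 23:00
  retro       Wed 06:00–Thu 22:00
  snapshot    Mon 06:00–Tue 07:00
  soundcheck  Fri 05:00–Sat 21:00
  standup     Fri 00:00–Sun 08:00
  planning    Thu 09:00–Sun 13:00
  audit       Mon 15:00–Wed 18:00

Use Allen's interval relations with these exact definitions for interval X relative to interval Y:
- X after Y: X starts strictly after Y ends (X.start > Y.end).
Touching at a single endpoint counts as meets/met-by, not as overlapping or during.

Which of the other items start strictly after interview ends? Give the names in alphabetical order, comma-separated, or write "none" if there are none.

ingest

Target interview = [Thu 20:00, Fri 14:00].
audit [Mon 15:00, Wed 18:00] → before → no.
compaction [Mon 13:00, Wed 06:00] → before → no.
ingest [Sat 04:00, Sun 23:00] → after → yes.
planning [Thu 09:00, Sun 13:00] → contains → no.
reindex [Fri 02:00, Sat 21:00] → overlapped-by → no.
retro [Wed 06:00, Thu 22:00] → overlaps → no.
snapshot [Mon 06:00, Tue 07:00] → before → no.
soundcheck [Fri 05:00, Sat 21:00] → overlapped-by → no.
standup [Fri 00:00, Sun 08:00] → overlapped-by → no.
Result: ingest.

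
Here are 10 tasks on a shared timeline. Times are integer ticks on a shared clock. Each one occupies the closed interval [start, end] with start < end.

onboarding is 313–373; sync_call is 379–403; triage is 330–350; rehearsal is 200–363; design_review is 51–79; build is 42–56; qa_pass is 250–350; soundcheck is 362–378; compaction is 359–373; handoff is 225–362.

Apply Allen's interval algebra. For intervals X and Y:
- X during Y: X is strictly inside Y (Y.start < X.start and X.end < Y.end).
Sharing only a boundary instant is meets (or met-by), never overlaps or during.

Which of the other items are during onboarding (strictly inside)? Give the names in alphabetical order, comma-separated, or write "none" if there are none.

Target onboarding = [313, 373].
build [42, 56] → before → no.
compaction [359, 373] → finishes → no.
design_review [51, 79] → before → no.
handoff [225, 362] → overlaps → no.
qa_pass [250, 350] → overlaps → no.
rehearsal [200, 363] → overlaps → no.
soundcheck [362, 378] → overlapped-by → no.
sync_call [379, 403] → after → no.
triage [330, 350] → during → yes.
Result: triage.

triage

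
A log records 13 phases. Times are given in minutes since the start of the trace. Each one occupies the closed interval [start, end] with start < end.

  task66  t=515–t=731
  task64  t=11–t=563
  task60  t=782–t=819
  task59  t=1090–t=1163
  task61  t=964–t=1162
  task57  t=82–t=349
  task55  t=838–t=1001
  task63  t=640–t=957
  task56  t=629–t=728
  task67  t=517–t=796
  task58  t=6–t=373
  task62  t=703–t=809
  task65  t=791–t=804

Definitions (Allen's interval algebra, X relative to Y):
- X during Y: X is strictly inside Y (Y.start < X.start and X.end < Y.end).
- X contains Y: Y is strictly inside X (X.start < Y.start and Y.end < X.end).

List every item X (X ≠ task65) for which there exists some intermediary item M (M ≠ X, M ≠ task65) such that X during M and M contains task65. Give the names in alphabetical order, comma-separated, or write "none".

Target task65 = [t=791, t=804].
Intermediaries M with M contains task65: task60, task62, task63.
Via task60 — items with X during task60: none.
Via task62 — items with X during task62: none.
Via task63 — items with X during task63: task60, task62.
Union: task60, task62.

task60, task62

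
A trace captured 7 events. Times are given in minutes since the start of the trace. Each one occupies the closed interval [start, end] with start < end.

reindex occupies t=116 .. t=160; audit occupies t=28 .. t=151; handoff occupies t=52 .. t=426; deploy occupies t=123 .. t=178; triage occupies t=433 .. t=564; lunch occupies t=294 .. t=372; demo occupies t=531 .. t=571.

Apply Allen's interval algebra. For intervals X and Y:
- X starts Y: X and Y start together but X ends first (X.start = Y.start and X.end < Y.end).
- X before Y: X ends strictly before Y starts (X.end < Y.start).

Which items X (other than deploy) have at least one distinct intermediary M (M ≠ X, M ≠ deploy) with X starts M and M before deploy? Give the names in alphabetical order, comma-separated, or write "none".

none

Target deploy = [t=123, t=178].
Intermediaries M with M before deploy: none.
Union: none.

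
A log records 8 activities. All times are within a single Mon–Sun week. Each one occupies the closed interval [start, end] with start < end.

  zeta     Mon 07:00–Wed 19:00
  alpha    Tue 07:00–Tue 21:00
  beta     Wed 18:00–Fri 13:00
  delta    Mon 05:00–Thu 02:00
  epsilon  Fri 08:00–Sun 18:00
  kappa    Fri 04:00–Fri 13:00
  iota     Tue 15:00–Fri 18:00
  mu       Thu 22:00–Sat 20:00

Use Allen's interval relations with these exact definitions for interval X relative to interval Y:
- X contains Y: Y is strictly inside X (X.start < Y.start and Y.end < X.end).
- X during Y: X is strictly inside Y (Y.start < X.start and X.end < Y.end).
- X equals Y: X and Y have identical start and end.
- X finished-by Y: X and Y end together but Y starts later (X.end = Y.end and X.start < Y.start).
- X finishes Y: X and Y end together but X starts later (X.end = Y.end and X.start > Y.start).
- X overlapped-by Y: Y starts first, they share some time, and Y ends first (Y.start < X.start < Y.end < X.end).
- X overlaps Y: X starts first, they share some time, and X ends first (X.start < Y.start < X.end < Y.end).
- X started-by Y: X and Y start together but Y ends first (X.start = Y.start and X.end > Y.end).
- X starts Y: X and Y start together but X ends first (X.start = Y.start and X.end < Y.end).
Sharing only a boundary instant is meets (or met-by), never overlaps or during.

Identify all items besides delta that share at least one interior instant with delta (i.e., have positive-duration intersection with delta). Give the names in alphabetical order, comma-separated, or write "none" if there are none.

Target delta = [Mon 05:00, Thu 02:00].
alpha [Tue 07:00, Tue 21:00] → during → yes.
beta [Wed 18:00, Fri 13:00] → overlapped-by → yes.
epsilon [Fri 08:00, Sun 18:00] → after → no.
iota [Tue 15:00, Fri 18:00] → overlapped-by → yes.
kappa [Fri 04:00, Fri 13:00] → after → no.
mu [Thu 22:00, Sat 20:00] → after → no.
zeta [Mon 07:00, Wed 19:00] → during → yes.
Result: alpha, beta, iota, zeta.

alpha, beta, iota, zeta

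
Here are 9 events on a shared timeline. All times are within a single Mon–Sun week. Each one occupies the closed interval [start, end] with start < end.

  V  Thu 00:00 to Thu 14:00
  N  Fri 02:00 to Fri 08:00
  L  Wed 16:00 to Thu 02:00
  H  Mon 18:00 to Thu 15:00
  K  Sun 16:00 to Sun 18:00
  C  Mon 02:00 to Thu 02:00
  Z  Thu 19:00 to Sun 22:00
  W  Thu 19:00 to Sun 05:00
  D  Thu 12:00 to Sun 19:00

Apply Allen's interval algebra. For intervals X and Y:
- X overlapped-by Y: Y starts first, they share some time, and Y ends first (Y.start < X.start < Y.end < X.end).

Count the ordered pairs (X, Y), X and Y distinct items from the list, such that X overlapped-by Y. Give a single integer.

6

Checking all 72 ordered pairs for relation 'overlapped-by'; matching pairs in alphabetical order:
(D, H): D overlapped-by H ✓
(D, V): D overlapped-by V ✓
(H, C): H overlapped-by C ✓
(V, C): V overlapped-by C ✓
(V, L): V overlapped-by L ✓
(Z, D): Z overlapped-by D ✓
Count: 6.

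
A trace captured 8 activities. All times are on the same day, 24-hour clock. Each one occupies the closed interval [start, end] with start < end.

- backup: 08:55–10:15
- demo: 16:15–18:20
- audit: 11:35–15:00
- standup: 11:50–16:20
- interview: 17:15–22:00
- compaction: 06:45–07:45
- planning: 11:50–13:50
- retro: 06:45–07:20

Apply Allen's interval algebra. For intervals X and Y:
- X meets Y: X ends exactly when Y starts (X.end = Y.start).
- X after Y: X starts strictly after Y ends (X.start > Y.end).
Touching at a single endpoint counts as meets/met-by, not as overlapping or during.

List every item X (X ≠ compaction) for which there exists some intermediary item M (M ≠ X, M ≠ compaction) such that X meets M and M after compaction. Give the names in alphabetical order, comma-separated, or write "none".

Target compaction = [06:45, 07:45].
Intermediaries M with M after compaction: audit, backup, demo, interview, planning, standup.
Via audit — items with X meets audit: none.
Via backup — items with X meets backup: none.
Via demo — items with X meets demo: none.
Via interview — items with X meets interview: none.
Via planning — items with X meets planning: none.
Via standup — items with X meets standup: none.
Union: none.

none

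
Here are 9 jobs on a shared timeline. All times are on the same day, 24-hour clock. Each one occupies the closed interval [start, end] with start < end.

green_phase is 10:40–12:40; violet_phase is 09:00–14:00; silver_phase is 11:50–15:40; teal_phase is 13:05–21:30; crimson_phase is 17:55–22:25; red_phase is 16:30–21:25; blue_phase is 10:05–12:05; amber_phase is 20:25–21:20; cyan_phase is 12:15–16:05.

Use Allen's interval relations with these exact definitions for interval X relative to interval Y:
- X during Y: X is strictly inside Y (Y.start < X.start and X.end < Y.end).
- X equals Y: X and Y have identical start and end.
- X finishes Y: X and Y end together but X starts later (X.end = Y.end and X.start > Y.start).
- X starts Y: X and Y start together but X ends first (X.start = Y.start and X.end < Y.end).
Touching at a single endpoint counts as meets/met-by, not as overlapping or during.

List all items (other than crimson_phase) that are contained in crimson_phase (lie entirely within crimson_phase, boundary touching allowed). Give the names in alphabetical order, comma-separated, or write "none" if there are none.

Target crimson_phase = [17:55, 22:25].
amber_phase [20:25, 21:20] → during → yes.
blue_phase [10:05, 12:05] → before → no.
cyan_phase [12:15, 16:05] → before → no.
green_phase [10:40, 12:40] → before → no.
red_phase [16:30, 21:25] → overlaps → no.
silver_phase [11:50, 15:40] → before → no.
teal_phase [13:05, 21:30] → overlaps → no.
violet_phase [09:00, 14:00] → before → no.
Result: amber_phase.

amber_phase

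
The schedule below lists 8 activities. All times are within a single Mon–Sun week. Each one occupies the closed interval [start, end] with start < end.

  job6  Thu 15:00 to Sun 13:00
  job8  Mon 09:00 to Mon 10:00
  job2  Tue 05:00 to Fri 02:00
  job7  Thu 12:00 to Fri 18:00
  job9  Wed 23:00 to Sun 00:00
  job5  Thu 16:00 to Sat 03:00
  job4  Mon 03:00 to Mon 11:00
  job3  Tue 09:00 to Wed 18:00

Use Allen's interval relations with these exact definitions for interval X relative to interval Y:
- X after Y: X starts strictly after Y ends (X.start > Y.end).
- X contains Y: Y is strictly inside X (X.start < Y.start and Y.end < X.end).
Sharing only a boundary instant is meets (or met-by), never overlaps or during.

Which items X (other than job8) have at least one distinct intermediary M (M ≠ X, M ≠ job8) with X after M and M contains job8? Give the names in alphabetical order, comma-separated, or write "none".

Target job8 = [Mon 09:00, Mon 10:00].
Intermediaries M with M contains job8: job4.
Via job4 — items with X after job4: job2, job3, job5, job6, job7, job9.
Union: job2, job3, job5, job6, job7, job9.

job2, job3, job5, job6, job7, job9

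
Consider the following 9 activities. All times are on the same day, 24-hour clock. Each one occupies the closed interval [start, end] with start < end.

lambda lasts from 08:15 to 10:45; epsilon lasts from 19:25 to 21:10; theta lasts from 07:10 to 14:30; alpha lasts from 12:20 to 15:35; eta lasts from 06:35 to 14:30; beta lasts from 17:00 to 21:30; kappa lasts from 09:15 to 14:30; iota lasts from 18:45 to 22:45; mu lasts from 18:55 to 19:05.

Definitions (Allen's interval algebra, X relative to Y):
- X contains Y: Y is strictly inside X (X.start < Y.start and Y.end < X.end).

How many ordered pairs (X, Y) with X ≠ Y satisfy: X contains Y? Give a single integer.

Checking all 72 ordered pairs for relation 'contains'; matching pairs in alphabetical order:
(beta, epsilon): beta contains epsilon ✓
(beta, mu): beta contains mu ✓
(eta, lambda): eta contains lambda ✓
(iota, epsilon): iota contains epsilon ✓
(iota, mu): iota contains mu ✓
(theta, lambda): theta contains lambda ✓
Count: 6.

6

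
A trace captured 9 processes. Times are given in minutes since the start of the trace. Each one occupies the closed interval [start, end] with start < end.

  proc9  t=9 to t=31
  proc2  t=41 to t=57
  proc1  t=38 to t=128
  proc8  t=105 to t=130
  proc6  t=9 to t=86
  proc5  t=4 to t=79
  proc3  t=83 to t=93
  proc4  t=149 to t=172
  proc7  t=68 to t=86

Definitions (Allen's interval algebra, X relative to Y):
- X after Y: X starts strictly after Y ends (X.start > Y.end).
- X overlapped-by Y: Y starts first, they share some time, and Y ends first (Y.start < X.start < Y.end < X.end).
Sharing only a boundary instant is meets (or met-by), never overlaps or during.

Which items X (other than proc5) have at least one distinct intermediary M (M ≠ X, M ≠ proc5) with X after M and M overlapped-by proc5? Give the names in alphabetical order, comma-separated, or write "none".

proc4, proc8

Target proc5 = [t=4, t=79].
Intermediaries M with M overlapped-by proc5: proc1, proc6, proc7.
Via proc1 — items with X after proc1: proc4.
Via proc6 — items with X after proc6: proc4, proc8.
Via proc7 — items with X after proc7: proc4, proc8.
Union: proc4, proc8.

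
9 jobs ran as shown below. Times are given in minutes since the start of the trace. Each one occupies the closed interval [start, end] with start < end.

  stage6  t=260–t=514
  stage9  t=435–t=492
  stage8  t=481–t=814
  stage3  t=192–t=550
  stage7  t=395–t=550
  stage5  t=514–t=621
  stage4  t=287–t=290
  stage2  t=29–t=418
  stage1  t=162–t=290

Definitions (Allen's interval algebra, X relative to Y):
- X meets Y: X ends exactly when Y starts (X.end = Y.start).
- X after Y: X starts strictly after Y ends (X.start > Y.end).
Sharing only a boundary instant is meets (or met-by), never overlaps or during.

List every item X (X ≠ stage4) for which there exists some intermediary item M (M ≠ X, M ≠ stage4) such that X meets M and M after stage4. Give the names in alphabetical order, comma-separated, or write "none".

stage6

Target stage4 = [t=287, t=290].
Intermediaries M with M after stage4: stage5, stage7, stage8, stage9.
Via stage5 — items with X meets stage5: stage6.
Via stage7 — items with X meets stage7: none.
Via stage8 — items with X meets stage8: none.
Via stage9 — items with X meets stage9: none.
Union: stage6.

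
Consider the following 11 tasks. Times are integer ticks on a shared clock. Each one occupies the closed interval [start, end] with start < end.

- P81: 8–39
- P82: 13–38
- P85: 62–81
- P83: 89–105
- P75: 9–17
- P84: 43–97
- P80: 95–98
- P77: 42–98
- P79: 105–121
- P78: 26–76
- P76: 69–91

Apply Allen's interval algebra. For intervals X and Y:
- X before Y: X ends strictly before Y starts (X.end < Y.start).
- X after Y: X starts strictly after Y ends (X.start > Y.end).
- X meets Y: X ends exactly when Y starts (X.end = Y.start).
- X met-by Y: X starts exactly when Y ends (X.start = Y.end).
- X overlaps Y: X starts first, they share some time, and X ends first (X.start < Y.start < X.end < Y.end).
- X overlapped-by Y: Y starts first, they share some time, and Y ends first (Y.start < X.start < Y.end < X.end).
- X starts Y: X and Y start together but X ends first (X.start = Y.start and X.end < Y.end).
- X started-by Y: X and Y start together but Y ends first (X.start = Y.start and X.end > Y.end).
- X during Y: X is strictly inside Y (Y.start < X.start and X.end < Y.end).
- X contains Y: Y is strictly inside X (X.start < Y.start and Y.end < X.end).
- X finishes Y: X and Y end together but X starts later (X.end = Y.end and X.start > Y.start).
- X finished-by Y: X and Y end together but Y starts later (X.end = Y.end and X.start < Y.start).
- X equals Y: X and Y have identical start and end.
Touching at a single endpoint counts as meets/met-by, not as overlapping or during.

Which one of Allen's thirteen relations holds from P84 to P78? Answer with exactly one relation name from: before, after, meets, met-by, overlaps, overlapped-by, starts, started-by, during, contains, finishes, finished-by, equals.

overlapped-by

P84 = [43, 97]; P78 = [26, 76].
Compare endpoints: P84.start > P78.start, P84.start < P78.end, P84.end > P78.start, P84.end > P78.end.
That pattern is 'overlapped-by'.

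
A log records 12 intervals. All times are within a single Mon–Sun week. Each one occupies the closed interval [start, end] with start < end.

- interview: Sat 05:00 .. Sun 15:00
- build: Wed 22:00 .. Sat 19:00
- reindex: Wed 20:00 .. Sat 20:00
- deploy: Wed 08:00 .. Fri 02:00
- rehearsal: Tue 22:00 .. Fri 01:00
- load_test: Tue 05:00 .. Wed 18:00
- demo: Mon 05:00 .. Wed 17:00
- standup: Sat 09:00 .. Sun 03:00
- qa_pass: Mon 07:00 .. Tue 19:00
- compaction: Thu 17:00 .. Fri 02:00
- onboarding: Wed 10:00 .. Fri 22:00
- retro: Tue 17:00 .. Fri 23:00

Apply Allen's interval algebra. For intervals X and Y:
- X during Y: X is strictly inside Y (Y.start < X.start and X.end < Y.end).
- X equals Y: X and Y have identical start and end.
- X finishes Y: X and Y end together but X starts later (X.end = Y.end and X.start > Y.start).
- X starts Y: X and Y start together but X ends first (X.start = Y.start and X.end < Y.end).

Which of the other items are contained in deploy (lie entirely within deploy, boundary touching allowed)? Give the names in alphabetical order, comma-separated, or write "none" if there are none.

compaction

Target deploy = [Wed 08:00, Fri 02:00].
build [Wed 22:00, Sat 19:00] → overlapped-by → no.
compaction [Thu 17:00, Fri 02:00] → finishes → yes.
demo [Mon 05:00, Wed 17:00] → overlaps → no.
interview [Sat 05:00, Sun 15:00] → after → no.
load_test [Tue 05:00, Wed 18:00] → overlaps → no.
onboarding [Wed 10:00, Fri 22:00] → overlapped-by → no.
qa_pass [Mon 07:00, Tue 19:00] → before → no.
rehearsal [Tue 22:00, Fri 01:00] → overlaps → no.
reindex [Wed 20:00, Sat 20:00] → overlapped-by → no.
retro [Tue 17:00, Fri 23:00] → contains → no.
standup [Sat 09:00, Sun 03:00] → after → no.
Result: compaction.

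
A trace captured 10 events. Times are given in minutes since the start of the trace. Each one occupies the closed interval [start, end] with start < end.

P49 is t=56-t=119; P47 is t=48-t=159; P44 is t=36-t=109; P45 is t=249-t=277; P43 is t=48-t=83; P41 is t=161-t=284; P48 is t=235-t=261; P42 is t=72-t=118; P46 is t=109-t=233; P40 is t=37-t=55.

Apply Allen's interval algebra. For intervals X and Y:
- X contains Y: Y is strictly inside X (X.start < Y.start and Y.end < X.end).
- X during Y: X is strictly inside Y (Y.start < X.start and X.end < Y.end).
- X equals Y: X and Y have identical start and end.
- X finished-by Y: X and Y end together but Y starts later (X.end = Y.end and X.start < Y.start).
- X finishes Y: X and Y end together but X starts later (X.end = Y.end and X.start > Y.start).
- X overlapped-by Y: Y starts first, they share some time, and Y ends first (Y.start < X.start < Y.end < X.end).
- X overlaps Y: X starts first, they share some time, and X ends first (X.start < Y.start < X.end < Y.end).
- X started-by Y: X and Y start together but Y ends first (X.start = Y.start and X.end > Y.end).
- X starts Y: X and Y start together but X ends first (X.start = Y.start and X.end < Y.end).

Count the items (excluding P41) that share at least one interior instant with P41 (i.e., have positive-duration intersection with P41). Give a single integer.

Target P41 = [t=161, t=284].
P40 [t=37, t=55] → before → no.
P42 [t=72, t=118] → before → no.
P43 [t=48, t=83] → before → no.
P44 [t=36, t=109] → before → no.
P45 [t=249, t=277] → during → counts.
P46 [t=109, t=233] → overlaps → counts.
P47 [t=48, t=159] → before → no.
P48 [t=235, t=261] → during → counts.
P49 [t=56, t=119] → before → no.
Total: 3.

3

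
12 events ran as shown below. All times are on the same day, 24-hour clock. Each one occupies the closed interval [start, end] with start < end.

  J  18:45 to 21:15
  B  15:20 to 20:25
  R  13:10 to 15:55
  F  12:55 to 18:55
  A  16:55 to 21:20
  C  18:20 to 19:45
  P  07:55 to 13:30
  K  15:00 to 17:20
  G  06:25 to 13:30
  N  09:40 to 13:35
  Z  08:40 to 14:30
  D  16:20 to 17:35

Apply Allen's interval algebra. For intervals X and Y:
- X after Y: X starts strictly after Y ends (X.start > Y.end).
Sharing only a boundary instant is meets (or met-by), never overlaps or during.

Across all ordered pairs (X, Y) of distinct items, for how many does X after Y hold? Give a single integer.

Checking all 132 ordered pairs for relation 'after'; matching pairs in alphabetical order:
(A, G): A after G ✓
(A, N): A after N ✓
(A, P): A after P ✓
(A, R): A after R ✓
(A, Z): A after Z ✓
(B, G): B after G ✓
(B, N): B after N ✓
(B, P): B after P ✓
(B, Z): B after Z ✓
(C, D): C after D ✓
(C, G): C after G ✓
(C, K): C after K ✓
(C, N): C after N ✓
(C, P): C after P ✓
(C, R): C after R ✓
(C, Z): C after Z ✓
(D, G): D after G ✓
(D, N): D after N ✓
(D, P): D after P ✓
(D, R): D after R ✓
(D, Z): D after Z ✓
(J, D): J after D ✓
(J, G): J after G ✓
(J, K): J after K ✓
... plus 8 further pairs not listed.
Count: 32.

32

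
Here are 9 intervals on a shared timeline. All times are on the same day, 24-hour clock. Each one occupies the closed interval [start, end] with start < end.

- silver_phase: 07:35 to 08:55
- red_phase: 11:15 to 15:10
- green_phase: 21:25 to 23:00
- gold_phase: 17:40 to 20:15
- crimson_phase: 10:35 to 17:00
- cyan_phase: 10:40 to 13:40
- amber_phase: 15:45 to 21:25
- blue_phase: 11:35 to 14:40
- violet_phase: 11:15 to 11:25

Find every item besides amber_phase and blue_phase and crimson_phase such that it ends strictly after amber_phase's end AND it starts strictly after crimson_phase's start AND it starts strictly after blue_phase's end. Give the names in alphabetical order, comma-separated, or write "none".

green_phase

Conditions: its end is strictly after amber_phase's end (X.end > 21:25) AND its start is strictly after crimson_phase's start (X.start > 10:35) AND its start is strictly after blue_phase's end (X.start > 14:40).
cyan_phase: end 13:40 > 21:25? ✗; start 10:40 > 10:35? ✓; start 10:40 > 14:40? ✗ → no.
gold_phase: end 20:15 > 21:25? ✗; start 17:40 > 10:35? ✓; start 17:40 > 14:40? ✓ → no.
green_phase: end 23:00 > 21:25? ✓; start 21:25 > 10:35? ✓; start 21:25 > 14:40? ✓ → yes.
red_phase: end 15:10 > 21:25? ✗; start 11:15 > 10:35? ✓; start 11:15 > 14:40? ✗ → no.
silver_phase: end 08:55 > 21:25? ✗; start 07:35 > 10:35? ✗; start 07:35 > 14:40? ✗ → no.
violet_phase: end 11:25 > 21:25? ✗; start 11:15 > 10:35? ✓; start 11:15 > 14:40? ✗ → no.
Result: green_phase.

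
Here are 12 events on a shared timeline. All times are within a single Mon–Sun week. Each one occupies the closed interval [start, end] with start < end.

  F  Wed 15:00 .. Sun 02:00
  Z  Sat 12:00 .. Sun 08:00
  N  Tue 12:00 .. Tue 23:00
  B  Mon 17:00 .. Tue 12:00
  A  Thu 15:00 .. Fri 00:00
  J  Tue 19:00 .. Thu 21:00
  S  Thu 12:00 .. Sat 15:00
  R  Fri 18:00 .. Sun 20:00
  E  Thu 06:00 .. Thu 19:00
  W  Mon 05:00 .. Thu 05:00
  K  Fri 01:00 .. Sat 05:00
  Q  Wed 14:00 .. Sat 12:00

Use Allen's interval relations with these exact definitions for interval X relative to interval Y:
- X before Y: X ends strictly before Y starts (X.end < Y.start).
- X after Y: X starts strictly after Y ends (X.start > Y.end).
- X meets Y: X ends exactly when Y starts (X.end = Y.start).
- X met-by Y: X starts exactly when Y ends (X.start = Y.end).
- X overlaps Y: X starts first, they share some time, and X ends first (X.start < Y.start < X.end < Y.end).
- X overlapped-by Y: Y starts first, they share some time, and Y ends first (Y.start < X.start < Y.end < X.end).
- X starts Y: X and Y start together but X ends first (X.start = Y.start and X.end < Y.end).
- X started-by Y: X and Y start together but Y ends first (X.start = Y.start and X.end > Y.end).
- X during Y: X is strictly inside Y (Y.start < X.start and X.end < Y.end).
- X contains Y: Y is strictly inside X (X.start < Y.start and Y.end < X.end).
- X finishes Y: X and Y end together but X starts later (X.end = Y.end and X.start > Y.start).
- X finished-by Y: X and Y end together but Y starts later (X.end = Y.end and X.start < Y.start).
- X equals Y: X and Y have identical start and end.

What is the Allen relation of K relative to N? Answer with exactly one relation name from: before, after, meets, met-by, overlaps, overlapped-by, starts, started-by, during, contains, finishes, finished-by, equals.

K = [Fri 01:00, Sat 05:00]; N = [Tue 12:00, Tue 23:00].
Compare endpoints: K.start > N.start, K.start > N.end, K.end > N.start, K.end > N.end.
That pattern is 'after'.

after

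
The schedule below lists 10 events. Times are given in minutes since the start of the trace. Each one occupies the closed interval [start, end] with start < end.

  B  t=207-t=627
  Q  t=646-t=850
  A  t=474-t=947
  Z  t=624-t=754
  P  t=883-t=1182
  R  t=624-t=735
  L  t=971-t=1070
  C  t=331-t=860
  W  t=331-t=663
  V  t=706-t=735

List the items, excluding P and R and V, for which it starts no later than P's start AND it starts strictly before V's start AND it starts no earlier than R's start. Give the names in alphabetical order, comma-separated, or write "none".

Q, Z

Conditions: its start is no later than P's start (X.start <= t=883) AND its start is strictly before V's start (X.start < t=706) AND its start is no earlier than R's start (X.start >= t=624).
A: start t=474 <= t=883? ✓; start t=474 < t=706? ✓; start t=474 >= t=624? ✗ → no.
B: start t=207 <= t=883? ✓; start t=207 < t=706? ✓; start t=207 >= t=624? ✗ → no.
C: start t=331 <= t=883? ✓; start t=331 < t=706? ✓; start t=331 >= t=624? ✗ → no.
L: start t=971 <= t=883? ✗; start t=971 < t=706? ✗; start t=971 >= t=624? ✓ → no.
Q: start t=646 <= t=883? ✓; start t=646 < t=706? ✓; start t=646 >= t=624? ✓ → yes.
W: start t=331 <= t=883? ✓; start t=331 < t=706? ✓; start t=331 >= t=624? ✗ → no.
Z: start t=624 <= t=883? ✓; start t=624 < t=706? ✓; start t=624 >= t=624? ✓ → yes.
Result: Q, Z.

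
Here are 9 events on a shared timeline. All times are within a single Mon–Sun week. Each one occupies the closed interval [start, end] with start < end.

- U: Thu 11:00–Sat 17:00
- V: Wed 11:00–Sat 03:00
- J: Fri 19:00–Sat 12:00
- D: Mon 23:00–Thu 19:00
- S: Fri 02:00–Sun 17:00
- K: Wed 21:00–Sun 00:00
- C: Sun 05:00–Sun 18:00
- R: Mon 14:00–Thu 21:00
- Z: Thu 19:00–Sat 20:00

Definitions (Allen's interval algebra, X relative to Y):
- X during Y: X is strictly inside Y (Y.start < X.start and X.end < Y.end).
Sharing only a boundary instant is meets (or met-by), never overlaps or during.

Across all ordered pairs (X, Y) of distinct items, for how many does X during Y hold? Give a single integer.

7

Checking all 72 ordered pairs for relation 'during'; matching pairs in alphabetical order:
(D, R): D during R ✓
(J, K): J during K ✓
(J, S): J during S ✓
(J, U): J during U ✓
(J, Z): J during Z ✓
(U, K): U during K ✓
(Z, K): Z during K ✓
Count: 7.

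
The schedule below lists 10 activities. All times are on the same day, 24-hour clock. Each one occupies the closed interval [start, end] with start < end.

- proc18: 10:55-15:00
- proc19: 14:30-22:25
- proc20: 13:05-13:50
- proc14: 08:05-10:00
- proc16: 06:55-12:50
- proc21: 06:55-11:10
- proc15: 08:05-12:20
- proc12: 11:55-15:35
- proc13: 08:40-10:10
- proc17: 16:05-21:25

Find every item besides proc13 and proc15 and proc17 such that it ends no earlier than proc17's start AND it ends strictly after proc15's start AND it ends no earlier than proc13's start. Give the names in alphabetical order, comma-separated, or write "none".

Conditions: its end is no earlier than proc17's start (X.end >= 16:05) AND its end is strictly after proc15's start (X.end > 08:05) AND its end is no earlier than proc13's start (X.end >= 08:40).
proc12: end 15:35 >= 16:05? ✗; end 15:35 > 08:05? ✓; end 15:35 >= 08:40? ✓ → no.
proc14: end 10:00 >= 16:05? ✗; end 10:00 > 08:05? ✓; end 10:00 >= 08:40? ✓ → no.
proc16: end 12:50 >= 16:05? ✗; end 12:50 > 08:05? ✓; end 12:50 >= 08:40? ✓ → no.
proc18: end 15:00 >= 16:05? ✗; end 15:00 > 08:05? ✓; end 15:00 >= 08:40? ✓ → no.
proc19: end 22:25 >= 16:05? ✓; end 22:25 > 08:05? ✓; end 22:25 >= 08:40? ✓ → yes.
proc20: end 13:50 >= 16:05? ✗; end 13:50 > 08:05? ✓; end 13:50 >= 08:40? ✓ → no.
proc21: end 11:10 >= 16:05? ✗; end 11:10 > 08:05? ✓; end 11:10 >= 08:40? ✓ → no.
Result: proc19.

proc19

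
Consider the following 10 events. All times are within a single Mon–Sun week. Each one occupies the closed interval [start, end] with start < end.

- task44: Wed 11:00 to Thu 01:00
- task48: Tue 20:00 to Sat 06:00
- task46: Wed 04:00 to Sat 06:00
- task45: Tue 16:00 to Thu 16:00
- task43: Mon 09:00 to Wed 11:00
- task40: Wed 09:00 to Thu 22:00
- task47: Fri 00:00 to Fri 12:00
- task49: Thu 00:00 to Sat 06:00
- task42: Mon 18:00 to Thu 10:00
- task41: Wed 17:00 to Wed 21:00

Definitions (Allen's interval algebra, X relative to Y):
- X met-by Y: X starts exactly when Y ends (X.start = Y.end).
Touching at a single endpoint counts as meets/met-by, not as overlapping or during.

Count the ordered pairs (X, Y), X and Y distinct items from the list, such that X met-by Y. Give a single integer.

1

Checking all 90 ordered pairs for relation 'met-by'; matching pairs in alphabetical order:
(task44, task43): task44 met-by task43 ✓
Count: 1.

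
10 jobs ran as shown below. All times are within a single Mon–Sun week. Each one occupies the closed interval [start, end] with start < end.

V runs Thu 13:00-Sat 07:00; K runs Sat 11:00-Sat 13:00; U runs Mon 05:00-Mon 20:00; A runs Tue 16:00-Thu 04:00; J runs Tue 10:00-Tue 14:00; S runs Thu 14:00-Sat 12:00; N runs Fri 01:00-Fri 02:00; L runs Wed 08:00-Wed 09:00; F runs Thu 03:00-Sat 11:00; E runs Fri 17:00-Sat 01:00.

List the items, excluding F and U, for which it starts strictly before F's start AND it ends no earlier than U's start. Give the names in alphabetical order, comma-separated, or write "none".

Conditions: its start is strictly before F's start (X.start < Thu 03:00) AND its end is no earlier than U's start (X.end >= Mon 05:00).
A: start Tue 16:00 < Thu 03:00? ✓; end Thu 04:00 >= Mon 05:00? ✓ → yes.
E: start Fri 17:00 < Thu 03:00? ✗; end Sat 01:00 >= Mon 05:00? ✓ → no.
J: start Tue 10:00 < Thu 03:00? ✓; end Tue 14:00 >= Mon 05:00? ✓ → yes.
K: start Sat 11:00 < Thu 03:00? ✗; end Sat 13:00 >= Mon 05:00? ✓ → no.
L: start Wed 08:00 < Thu 03:00? ✓; end Wed 09:00 >= Mon 05:00? ✓ → yes.
N: start Fri 01:00 < Thu 03:00? ✗; end Fri 02:00 >= Mon 05:00? ✓ → no.
S: start Thu 14:00 < Thu 03:00? ✗; end Sat 12:00 >= Mon 05:00? ✓ → no.
V: start Thu 13:00 < Thu 03:00? ✗; end Sat 07:00 >= Mon 05:00? ✓ → no.
Result: A, J, L.

A, J, L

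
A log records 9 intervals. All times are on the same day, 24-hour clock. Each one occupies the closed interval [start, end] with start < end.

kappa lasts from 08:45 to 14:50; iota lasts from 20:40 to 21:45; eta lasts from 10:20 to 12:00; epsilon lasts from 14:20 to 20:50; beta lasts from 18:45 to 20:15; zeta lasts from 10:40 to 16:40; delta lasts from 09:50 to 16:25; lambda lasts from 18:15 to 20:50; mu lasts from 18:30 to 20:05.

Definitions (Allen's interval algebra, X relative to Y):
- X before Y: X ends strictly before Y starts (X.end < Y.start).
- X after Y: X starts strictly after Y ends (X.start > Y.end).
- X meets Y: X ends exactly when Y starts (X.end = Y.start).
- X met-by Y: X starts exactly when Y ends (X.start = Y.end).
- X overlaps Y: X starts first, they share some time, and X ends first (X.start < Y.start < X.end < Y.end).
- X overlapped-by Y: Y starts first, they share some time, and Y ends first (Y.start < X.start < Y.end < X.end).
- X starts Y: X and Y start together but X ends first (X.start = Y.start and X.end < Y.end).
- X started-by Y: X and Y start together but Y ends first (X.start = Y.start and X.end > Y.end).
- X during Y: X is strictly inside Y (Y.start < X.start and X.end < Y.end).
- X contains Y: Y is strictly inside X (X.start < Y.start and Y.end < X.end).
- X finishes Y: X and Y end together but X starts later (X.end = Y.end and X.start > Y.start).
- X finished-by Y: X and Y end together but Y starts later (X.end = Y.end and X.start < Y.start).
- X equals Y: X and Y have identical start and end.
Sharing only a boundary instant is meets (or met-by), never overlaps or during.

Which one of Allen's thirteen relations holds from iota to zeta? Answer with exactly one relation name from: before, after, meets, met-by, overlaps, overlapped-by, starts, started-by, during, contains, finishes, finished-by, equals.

after

iota = [20:40, 21:45]; zeta = [10:40, 16:40].
Compare endpoints: iota.start > zeta.start, iota.start > zeta.end, iota.end > zeta.start, iota.end > zeta.end.
That pattern is 'after'.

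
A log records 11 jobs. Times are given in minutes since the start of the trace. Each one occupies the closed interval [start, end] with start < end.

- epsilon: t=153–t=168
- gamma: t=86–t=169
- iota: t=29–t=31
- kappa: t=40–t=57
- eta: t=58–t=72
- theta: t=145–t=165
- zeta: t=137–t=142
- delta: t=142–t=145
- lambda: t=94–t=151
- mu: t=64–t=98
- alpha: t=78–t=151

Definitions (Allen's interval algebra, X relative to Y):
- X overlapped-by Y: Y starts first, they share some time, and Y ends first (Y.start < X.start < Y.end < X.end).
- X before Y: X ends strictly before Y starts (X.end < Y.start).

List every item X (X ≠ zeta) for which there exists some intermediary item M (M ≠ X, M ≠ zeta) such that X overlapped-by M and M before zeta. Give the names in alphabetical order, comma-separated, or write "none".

Target zeta = [t=137, t=142].
Intermediaries M with M before zeta: eta, iota, kappa, mu.
Via eta — items with X overlapped-by eta: mu.
Via iota — items with X overlapped-by iota: none.
Via kappa — items with X overlapped-by kappa: none.
Via mu — items with X overlapped-by mu: alpha, gamma, lambda.
Union: alpha, gamma, lambda, mu.

alpha, gamma, lambda, mu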